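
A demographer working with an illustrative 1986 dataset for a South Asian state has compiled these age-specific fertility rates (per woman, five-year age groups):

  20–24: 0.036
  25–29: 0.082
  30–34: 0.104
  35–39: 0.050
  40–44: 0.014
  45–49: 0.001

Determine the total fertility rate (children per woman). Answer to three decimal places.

Sum of ASFRs = 0.036 + 0.082 + 0.104 + 0.050 + 0.014 + 0.001 = 0.287
TFR = 5 × 0.287 = 1.435

1.435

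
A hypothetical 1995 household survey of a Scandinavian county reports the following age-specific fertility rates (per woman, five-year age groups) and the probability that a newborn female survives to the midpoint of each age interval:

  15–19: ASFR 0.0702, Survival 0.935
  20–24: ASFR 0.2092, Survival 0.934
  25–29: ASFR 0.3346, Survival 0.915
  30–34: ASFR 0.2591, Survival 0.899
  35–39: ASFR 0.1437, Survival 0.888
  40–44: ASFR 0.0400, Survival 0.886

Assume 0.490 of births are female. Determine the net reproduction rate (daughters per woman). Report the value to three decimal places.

Proportion female at birth = 0.490.
Survival-weighted fertility by age (5·fₓ·Sₓ):
  15–19: 5 × 0.0702 × 0.935 = 0.32819
  20–24: 5 × 0.2092 × 0.934 = 0.97696
  25–29: 5 × 0.3346 × 0.915 = 1.53080
  30–34: 5 × 0.2591 × 0.899 = 1.16465
  35–39: 5 × 0.1437 × 0.888 = 0.63803
  40–44: 5 × 0.0400 × 0.886 = 0.17720
Sum = 4.81583
NRR = 0.490 × 4.81583 = 2.35976
An NRR exceeding 1 indicates intrinsic growth under these rates.

2.360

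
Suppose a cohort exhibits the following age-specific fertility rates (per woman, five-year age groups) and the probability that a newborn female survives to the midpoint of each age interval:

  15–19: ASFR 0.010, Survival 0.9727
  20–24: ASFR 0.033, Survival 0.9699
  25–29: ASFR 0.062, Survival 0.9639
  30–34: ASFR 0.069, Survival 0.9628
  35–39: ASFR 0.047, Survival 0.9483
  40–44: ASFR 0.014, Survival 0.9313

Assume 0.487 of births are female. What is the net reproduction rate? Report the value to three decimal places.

0.549

Proportion female at birth = 0.487.
Per-age-group product (5 × ASFR × survival probability):
  15–19: 5 × 0.010 × 0.9727 = 0.04864
  20–24: 5 × 0.033 × 0.9699 = 0.16003
  25–29: 5 × 0.062 × 0.9639 = 0.29881
  30–34: 5 × 0.069 × 0.9628 = 0.33217
  35–39: 5 × 0.047 × 0.9483 = 0.22285
  40–44: 5 × 0.014 × 0.9313 = 0.06519
Sum = 1.12769
NRR = 0.487 × 1.12769 = 0.54919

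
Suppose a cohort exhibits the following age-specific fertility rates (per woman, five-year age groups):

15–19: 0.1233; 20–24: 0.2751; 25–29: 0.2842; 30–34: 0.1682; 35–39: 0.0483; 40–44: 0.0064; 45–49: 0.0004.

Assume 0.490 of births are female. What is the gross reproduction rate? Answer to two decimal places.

2.22

Proportion female at birth = 0.490.
Sum of ASFRs = 0.1233 + 0.2751 + 0.2842 + 0.1682 + 0.0483 + 0.0064 + 0.0004 = 0.9059
TFR = 5 × 0.9059 = 4.5295
GRR = 0.490 × 4.5295 = 2.21946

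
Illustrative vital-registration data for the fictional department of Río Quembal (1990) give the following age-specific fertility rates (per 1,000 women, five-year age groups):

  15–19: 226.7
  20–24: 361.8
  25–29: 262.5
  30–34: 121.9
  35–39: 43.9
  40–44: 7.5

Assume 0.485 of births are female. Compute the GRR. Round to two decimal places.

Proportion female at birth = 0.485.
Sum of ASFRs = 226.7 + 361.8 + 262.5 + 121.9 + 43.9 + 7.5 = 1024.3
TFR = 5 × 1024.3 / 1000 = 5.1215
GRR = 0.485 × 5.1215 = 2.48393

2.48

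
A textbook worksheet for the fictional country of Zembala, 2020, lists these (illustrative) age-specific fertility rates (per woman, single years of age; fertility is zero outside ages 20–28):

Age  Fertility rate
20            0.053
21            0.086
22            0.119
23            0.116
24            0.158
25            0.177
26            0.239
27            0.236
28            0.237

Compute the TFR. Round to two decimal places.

1.42

Sum of ASFRs = 0.053 + 0.086 + 0.119 + 0.116 + 0.158 + 0.177 + 0.239 + 0.236 + 0.237 = 1.421
TFR = 1.421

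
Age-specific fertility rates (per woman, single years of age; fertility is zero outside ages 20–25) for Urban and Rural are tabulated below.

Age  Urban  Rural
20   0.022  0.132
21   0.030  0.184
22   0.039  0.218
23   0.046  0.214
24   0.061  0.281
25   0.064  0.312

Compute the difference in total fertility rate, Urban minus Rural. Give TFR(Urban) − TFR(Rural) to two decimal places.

-1.08

Urban:
  Sum of ASFRs = 0.022 + 0.030 + 0.039 + 0.046 + 0.061 + 0.064 = 0.262
  TFR = 0.262
Rural:
  Sum of ASFRs = 0.132 + 0.184 + 0.218 + 0.214 + 0.281 + 0.312 = 1.341
  TFR = 1.341
Difference = 0.262 − 1.341 = -1.079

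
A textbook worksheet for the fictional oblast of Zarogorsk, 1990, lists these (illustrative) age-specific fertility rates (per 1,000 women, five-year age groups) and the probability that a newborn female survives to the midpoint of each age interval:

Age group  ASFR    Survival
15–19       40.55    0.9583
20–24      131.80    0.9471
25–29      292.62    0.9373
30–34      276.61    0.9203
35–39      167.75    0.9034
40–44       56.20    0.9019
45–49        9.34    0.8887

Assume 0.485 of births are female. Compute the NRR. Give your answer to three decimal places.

2.190

Proportion female at birth = 0.485.
Per-age-group product (5 × ASFR × survival probability):
  15–19: 5 × 40.55/1000 × 0.9583 = 0.19430
  20–24: 5 × 131.80/1000 × 0.9471 = 0.62414
  25–29: 5 × 292.62/1000 × 0.9373 = 1.37136
  30–34: 5 × 276.61/1000 × 0.9203 = 1.27282
  35–39: 5 × 167.75/1000 × 0.9034 = 0.75773
  40–44: 5 × 56.20/1000 × 0.9019 = 0.25343
  45–49: 5 × 9.34/1000 × 0.8887 = 0.04150
Sum = 4.51528
NRR = 0.485 × 4.51528 = 2.18991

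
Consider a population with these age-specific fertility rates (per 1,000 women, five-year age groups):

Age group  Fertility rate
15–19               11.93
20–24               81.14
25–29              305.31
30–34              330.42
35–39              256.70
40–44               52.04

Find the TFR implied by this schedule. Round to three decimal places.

Sum of ASFRs = 11.93 + 81.14 + 305.31 + 330.42 + 256.70 + 52.04 = 1037.54
TFR = 5 × 1037.54 / 1000 = 5.1877

5.188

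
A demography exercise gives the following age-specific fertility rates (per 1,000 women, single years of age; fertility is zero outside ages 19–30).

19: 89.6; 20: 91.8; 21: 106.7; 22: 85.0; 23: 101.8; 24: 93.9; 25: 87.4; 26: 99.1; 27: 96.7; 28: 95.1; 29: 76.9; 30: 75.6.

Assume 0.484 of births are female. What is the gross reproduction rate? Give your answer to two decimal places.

Proportion female at birth = 0.484.
Sum of ASFRs = 89.6 + 91.8 + 106.7 + 85.0 + 101.8 + 93.9 + 87.4 + 99.1 + 96.7 + 95.1 + 76.9 + 75.6 = 1099.6
TFR = 1099.6 / 1000 = 1.0996
GRR = 0.484 × 1.0996 = 0.53221

0.53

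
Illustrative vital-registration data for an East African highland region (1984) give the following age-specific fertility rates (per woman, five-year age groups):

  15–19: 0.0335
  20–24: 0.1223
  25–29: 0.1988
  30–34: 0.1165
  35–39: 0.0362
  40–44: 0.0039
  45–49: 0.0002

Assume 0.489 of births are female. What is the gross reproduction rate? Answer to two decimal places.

Proportion female at birth = 0.489.
Sum of ASFRs = 0.0335 + 0.1223 + 0.1988 + 0.1165 + 0.0362 + 0.0039 + 0.0002 = 0.5114
TFR = 5 × 0.5114 = 2.557
GRR = 0.489 × 2.557 = 1.25037

1.25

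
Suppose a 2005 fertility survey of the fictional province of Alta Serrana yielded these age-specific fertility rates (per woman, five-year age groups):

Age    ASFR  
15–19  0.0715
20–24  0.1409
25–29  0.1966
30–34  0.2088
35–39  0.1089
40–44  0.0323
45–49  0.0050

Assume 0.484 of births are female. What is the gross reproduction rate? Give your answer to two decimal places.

Proportion female at birth = 0.484.
Sum of ASFRs = 0.0715 + 0.1409 + 0.1966 + 0.2088 + 0.1089 + 0.0323 + 0.0050 = 0.7640
TFR = 5 × 0.7640 = 3.82
GRR = 0.484 × 3.82 = 1.84888

1.85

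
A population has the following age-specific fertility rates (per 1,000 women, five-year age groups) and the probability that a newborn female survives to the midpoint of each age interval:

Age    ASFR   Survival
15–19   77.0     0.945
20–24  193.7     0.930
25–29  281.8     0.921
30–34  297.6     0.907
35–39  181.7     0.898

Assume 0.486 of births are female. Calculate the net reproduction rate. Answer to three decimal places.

Proportion female at birth = 0.486.
Survival-weighted fertility by age (5·fₓ·Sₓ):
  15–19: 5 × 77.0/1000 × 0.945 = 0.36383
  20–24: 5 × 193.7/1000 × 0.930 = 0.90071
  25–29: 5 × 281.8/1000 × 0.921 = 1.29769
  30–34: 5 × 297.6/1000 × 0.907 = 1.34962
  35–39: 5 × 181.7/1000 × 0.898 = 0.81583
Sum = 4.72768
NRR = 0.486 × 4.72768 = 2.29765

2.298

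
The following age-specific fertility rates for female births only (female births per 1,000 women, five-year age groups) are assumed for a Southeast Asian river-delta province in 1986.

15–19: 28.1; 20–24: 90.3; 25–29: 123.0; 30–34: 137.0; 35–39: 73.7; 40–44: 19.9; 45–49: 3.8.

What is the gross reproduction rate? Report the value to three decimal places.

2.379

Sum of female ASFRs = 28.1 + 90.3 + 123.0 + 137.0 + 73.7 + 19.9 + 3.8 = 475.8
GRR = 5 × 475.8 / 1000 = 2.379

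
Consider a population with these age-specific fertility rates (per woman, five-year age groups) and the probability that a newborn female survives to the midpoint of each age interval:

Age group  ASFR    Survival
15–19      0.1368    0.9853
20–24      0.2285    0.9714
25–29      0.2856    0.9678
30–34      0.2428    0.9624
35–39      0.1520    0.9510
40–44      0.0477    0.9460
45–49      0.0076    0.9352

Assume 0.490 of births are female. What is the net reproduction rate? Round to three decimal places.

Proportion female at birth = 0.490.
Survival-weighted fertility by age (5·fₓ·Sₓ):
  15–19: 5 × 0.1368 × 0.9853 = 0.67395
  20–24: 5 × 0.2285 × 0.9714 = 1.10982
  25–29: 5 × 0.2856 × 0.9678 = 1.38202
  30–34: 5 × 0.2428 × 0.9624 = 1.16835
  35–39: 5 × 0.1520 × 0.9510 = 0.72276
  40–44: 5 × 0.0477 × 0.9460 = 0.22562
  45–49: 5 × 0.0076 × 0.9352 = 0.03554
Sum = 5.31806
NRR = 0.490 × 5.31806 = 2.60585

2.606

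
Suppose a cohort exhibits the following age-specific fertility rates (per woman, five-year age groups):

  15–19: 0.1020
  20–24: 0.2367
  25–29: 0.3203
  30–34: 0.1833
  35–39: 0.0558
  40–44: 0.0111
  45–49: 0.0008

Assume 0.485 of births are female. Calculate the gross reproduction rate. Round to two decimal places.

Proportion female at birth = 0.485.
Sum of ASFRs = 0.1020 + 0.2367 + 0.3203 + 0.1833 + 0.0558 + 0.0111 + 0.0008 = 0.9100
TFR = 5 × 0.9100 = 4.55
GRR = 0.485 × 4.55 = 2.20675

2.21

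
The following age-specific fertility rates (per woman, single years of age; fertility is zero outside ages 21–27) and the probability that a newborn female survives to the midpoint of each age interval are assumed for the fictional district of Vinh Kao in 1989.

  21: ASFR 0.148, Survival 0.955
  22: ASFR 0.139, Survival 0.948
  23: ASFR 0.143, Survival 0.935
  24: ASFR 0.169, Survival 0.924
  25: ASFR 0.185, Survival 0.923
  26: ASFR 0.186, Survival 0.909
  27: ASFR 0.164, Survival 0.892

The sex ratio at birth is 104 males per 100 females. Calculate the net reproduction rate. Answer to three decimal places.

Proportion female at birth = 100 / (100 + 104) = 0.49020.
Each age group contributes 1 × ASFR × survival:
  21: 1 × 0.148 × 0.955 = 0.14134
  22: 1 × 0.139 × 0.948 = 0.13177
  23: 1 × 0.143 × 0.935 = 0.13371
  24: 1 × 0.169 × 0.924 = 0.15616
  25: 1 × 0.185 × 0.923 = 0.17076
  26: 1 × 0.186 × 0.909 = 0.16907
  27: 1 × 0.164 × 0.892 = 0.14629
Sum = 1.04910
NRR = 0.49020 × 1.04910 = 0.51427
NRR < 1, so the cohort does not fully replace itself.

0.514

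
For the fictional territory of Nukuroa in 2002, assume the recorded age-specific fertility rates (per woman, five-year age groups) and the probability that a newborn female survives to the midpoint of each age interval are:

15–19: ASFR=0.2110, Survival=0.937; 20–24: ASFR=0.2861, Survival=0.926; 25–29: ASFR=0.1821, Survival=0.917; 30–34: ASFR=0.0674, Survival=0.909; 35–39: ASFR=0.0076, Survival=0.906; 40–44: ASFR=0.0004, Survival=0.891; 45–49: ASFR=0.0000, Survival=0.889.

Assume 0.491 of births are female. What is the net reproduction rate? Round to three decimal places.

1.714

Proportion female at birth = 0.491.
Each age group contributes 5 × ASFR × survival:
  15–19: 5 × 0.2110 × 0.937 = 0.98854
  20–24: 5 × 0.2861 × 0.926 = 1.32464
  25–29: 5 × 0.1821 × 0.917 = 0.83493
  30–34: 5 × 0.0674 × 0.909 = 0.30633
  35–39: 5 × 0.0076 × 0.906 = 0.03443
  40–44: 5 × 0.0004 × 0.891 = 0.00178
  45–49: 5 × 0.0000 × 0.889 = 0.00000
Sum = 3.49065
NRR = 0.491 × 3.49065 = 1.71391
An NRR exceeding 1 indicates intrinsic growth under these rates.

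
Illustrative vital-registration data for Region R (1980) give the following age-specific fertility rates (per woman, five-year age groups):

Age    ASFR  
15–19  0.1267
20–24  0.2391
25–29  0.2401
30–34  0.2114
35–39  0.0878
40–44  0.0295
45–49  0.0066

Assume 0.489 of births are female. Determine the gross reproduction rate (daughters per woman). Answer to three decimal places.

2.301

Proportion female at birth = 0.489.
Sum of ASFRs = 0.1267 + 0.2391 + 0.2401 + 0.2114 + 0.0878 + 0.0295 + 0.0066 = 0.9412
TFR = 5 × 0.9412 = 4.706
GRR = 0.489 × 4.706 = 2.30123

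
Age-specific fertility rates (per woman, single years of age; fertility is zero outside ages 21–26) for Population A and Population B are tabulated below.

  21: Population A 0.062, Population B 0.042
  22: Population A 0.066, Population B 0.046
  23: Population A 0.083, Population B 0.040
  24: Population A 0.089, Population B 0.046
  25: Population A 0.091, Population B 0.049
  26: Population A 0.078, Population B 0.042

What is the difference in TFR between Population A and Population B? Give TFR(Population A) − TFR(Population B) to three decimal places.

0.204

Population A:
  Sum of ASFRs = 0.062 + 0.066 + 0.083 + 0.089 + 0.091 + 0.078 = 0.469
  TFR = 0.469
Population B:
  Sum of ASFRs = 0.042 + 0.046 + 0.040 + 0.046 + 0.049 + 0.042 = 0.265
  TFR = 0.265
Difference = 0.469 − 0.265 = 0.204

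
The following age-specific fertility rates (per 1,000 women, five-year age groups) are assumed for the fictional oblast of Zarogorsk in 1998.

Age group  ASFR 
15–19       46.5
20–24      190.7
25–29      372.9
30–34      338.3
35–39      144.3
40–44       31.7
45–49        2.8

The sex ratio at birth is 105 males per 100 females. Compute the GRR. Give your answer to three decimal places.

2.749

Proportion female at birth = 100 / (100 + 105) = 0.48780.
Sum of ASFRs = 46.5 + 190.7 + 372.9 + 338.3 + 144.3 + 31.7 + 2.8 = 1127.2
TFR = 5 × 1127.2 / 1000 = 5.636
GRR = 0.48780 × 5.636 = 2.74924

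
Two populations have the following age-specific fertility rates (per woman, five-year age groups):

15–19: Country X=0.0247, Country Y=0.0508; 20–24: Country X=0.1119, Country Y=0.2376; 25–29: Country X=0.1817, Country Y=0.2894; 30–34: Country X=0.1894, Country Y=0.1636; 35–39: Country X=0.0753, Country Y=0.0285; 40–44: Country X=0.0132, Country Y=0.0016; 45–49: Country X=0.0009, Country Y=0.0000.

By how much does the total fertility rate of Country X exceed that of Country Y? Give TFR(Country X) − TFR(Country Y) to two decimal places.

-0.87

Country X:
  Sum of ASFRs = 0.0247 + 0.1119 + 0.1817 + 0.1894 + 0.0753 + 0.0132 + 0.0009 = 0.5971
  TFR = 5 × 0.5971 = 2.9855
Country Y:
  Sum of ASFRs = 0.0508 + 0.2376 + 0.2894 + 0.1636 + 0.0285 + 0.0016 + 0.0000 = 0.7715
  TFR = 5 × 0.7715 = 3.8575
Difference = 2.9855 − 3.8575 = -0.872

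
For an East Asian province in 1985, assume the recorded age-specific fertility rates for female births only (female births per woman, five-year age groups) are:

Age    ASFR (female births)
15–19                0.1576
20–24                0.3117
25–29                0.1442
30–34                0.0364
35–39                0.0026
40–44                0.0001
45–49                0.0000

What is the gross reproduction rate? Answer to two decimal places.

Sum of female ASFRs = 0.1576 + 0.3117 + 0.1442 + 0.0364 + 0.0026 + 0.0001 + 0.0000 = 0.6526
GRR = 5 × 0.6526 = 3.263

3.26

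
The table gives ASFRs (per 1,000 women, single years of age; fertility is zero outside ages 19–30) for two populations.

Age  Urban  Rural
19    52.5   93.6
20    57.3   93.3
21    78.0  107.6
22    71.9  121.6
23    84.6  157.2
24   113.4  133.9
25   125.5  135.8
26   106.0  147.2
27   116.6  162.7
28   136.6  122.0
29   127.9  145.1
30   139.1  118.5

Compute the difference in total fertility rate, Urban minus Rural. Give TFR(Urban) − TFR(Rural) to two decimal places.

Urban:
  Sum of ASFRs = 52.5 + 57.3 + 78.0 + 71.9 + 84.6 + 113.4 + 125.5 + 106.0 + 116.6 + 136.6 + 127.9 + 139.1 = 1209.4
  TFR = 1209.4 / 1000 = 1.2094
Rural:
  Sum of ASFRs = 93.6 + 93.3 + 107.6 + 121.6 + 157.2 + 133.9 + 135.8 + 147.2 + 162.7 + 122.0 + 145.1 + 118.5 = 1538.5
  TFR = 1538.5 / 1000 = 1.5385
Difference = 1.2094 − 1.5385 = -0.3291

-0.33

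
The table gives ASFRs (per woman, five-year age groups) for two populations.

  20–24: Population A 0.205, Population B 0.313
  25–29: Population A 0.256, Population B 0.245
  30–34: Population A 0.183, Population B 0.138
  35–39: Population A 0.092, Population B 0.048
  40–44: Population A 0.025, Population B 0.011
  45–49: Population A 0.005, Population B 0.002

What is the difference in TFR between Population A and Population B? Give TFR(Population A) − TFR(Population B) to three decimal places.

Population A:
  Sum of ASFRs = 0.205 + 0.256 + 0.183 + 0.092 + 0.025 + 0.005 = 0.766
  TFR = 5 × 0.766 = 3.83
Population B:
  Sum of ASFRs = 0.313 + 0.245 + 0.138 + 0.048 + 0.011 + 0.002 = 0.757
  TFR = 5 × 0.757 = 3.785
Difference = 3.83 − 3.785 = 0.045

0.045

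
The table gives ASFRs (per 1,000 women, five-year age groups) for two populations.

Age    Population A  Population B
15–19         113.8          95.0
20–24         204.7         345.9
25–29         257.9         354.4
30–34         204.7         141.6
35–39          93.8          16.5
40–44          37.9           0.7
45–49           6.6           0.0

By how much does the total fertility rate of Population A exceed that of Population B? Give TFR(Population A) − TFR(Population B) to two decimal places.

-0.17

Population A:
  Sum of ASFRs = 113.8 + 204.7 + 257.9 + 204.7 + 93.8 + 37.9 + 6.6 = 919.4
  TFR = 5 × 919.4 / 1000 = 4.597
Population B:
  Sum of ASFRs = 95.0 + 345.9 + 354.4 + 141.6 + 16.5 + 0.7 + 0.0 = 954.1
  TFR = 5 × 954.1 / 1000 = 4.7705
Difference = 4.597 − 4.7705 = -0.1735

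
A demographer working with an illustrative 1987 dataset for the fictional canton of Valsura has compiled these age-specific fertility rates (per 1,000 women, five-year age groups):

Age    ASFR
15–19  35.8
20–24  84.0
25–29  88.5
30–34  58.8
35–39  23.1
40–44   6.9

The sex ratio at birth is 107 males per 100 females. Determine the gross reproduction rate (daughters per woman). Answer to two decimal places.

0.72

Proportion female at birth = 100 / (100 + 107) = 0.48309.
Sum of ASFRs = 35.8 + 84.0 + 88.5 + 58.8 + 23.1 + 6.9 = 297.1
TFR = 5 × 297.1 / 1000 = 1.4855
GRR = 0.48309 × 1.4855 = 0.71763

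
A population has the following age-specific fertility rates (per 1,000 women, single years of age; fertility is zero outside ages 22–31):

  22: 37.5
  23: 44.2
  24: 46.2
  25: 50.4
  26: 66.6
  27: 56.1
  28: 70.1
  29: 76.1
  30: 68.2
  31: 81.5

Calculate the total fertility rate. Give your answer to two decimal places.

0.60

Sum of ASFRs = 37.5 + 44.2 + 46.2 + 50.4 + 66.6 + 56.1 + 70.1 + 76.1 + 68.2 + 81.5 = 596.9
TFR = 596.9 / 1000 = 0.5969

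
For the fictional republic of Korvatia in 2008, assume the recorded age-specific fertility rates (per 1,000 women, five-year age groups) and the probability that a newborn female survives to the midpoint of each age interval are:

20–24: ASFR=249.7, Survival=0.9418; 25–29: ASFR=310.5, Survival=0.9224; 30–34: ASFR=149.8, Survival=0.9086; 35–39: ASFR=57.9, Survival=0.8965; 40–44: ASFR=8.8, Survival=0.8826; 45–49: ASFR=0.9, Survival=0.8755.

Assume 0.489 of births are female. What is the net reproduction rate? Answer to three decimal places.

1.756

Proportion female at birth = 0.489.
Weighting each age-specific rate by interval width and survival:
  20–24: 5 × 249.7/1000 × 0.9418 = 1.17584
  25–29: 5 × 310.5/1000 × 0.9224 = 1.43203
  30–34: 5 × 149.8/1000 × 0.9086 = 0.68054
  35–39: 5 × 57.9/1000 × 0.8965 = 0.25954
  40–44: 5 × 8.8/1000 × 0.8826 = 0.03883
  45–49: 5 × 0.9/1000 × 0.8755 = 0.00394
Sum = 3.59072
NRR = 0.489 × 3.59072 = 1.75586
With NRR above 1 the population is above replacement fertility.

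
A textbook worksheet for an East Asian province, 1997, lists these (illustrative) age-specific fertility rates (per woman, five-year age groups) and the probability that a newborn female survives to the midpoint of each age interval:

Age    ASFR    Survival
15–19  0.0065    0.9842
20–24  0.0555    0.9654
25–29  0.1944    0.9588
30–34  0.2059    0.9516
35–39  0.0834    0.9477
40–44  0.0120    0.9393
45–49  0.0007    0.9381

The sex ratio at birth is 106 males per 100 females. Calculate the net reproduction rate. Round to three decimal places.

Proportion female at birth = 100 / (100 + 106) = 0.48544.
Per-age-group product (5 × ASFR × survival probability):
  15–19: 5 × 0.0065 × 0.9842 = 0.03199
  20–24: 5 × 0.0555 × 0.9654 = 0.26790
  25–29: 5 × 0.1944 × 0.9588 = 0.93195
  30–34: 5 × 0.2059 × 0.9516 = 0.97967
  35–39: 5 × 0.0834 × 0.9477 = 0.39519
  40–44: 5 × 0.0120 × 0.9393 = 0.05636
  45–49: 5 × 0.0007 × 0.9381 = 0.00328
Sum = 2.66634
NRR = 0.48544 × 2.66634 = 1.29435

1.294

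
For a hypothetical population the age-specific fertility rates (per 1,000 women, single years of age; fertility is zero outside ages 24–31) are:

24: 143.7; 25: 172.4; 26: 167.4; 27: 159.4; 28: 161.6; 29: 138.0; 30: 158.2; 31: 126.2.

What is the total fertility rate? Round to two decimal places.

1.23

Sum of ASFRs = 143.7 + 172.4 + 167.4 + 159.4 + 161.6 + 138.0 + 158.2 + 126.2 = 1226.9
TFR = 1226.9 / 1000 = 1.2269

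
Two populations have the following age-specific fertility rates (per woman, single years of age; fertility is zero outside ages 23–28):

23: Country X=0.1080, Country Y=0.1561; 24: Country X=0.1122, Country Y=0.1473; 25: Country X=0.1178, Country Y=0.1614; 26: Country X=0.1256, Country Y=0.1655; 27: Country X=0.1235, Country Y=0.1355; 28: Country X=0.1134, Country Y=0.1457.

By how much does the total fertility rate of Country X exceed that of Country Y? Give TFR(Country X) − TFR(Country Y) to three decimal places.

-0.211

Country X:
  Sum of ASFRs = 0.1080 + 0.1122 + 0.1178 + 0.1256 + 0.1235 + 0.1134 = 0.7005
  TFR = 0.7005
Country Y:
  Sum of ASFRs = 0.1561 + 0.1473 + 0.1614 + 0.1655 + 0.1355 + 0.1457 = 0.9115
  TFR = 0.9115
Difference = 0.7005 − 0.9115 = -0.211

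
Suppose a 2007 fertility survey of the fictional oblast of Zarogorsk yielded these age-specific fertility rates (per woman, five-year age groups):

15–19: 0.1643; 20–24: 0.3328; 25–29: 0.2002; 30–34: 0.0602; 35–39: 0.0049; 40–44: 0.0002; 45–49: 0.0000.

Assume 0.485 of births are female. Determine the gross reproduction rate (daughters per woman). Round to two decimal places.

1.85

Proportion female at birth = 0.485.
Sum of ASFRs = 0.1643 + 0.3328 + 0.2002 + 0.0602 + 0.0049 + 0.0002 + 0.0000 = 0.7626
TFR = 5 × 0.7626 = 3.813
GRR = 0.485 × 3.813 = 1.84931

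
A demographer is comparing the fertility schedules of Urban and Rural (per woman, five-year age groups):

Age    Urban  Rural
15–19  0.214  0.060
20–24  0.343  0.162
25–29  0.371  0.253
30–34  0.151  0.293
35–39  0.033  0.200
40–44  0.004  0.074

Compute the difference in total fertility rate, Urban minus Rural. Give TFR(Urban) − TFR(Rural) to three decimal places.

Urban:
  Sum of ASFRs = 0.214 + 0.343 + 0.371 + 0.151 + 0.033 + 0.004 = 1.116
  TFR = 5 × 1.116 = 5.58
Rural:
  Sum of ASFRs = 0.060 + 0.162 + 0.253 + 0.293 + 0.200 + 0.074 = 1.042
  TFR = 5 × 1.042 = 5.21
Difference = 5.58 − 5.21 = 0.37

0.370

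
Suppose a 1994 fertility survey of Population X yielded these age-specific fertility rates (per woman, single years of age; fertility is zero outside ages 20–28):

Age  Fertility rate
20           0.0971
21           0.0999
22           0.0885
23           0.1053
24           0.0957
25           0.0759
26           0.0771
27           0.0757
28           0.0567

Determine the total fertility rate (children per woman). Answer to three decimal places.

0.772

Sum of ASFRs = 0.0971 + 0.0999 + 0.0885 + 0.1053 + 0.0957 + 0.0759 + 0.0771 + 0.0757 + 0.0567 = 0.7719
TFR = 0.7719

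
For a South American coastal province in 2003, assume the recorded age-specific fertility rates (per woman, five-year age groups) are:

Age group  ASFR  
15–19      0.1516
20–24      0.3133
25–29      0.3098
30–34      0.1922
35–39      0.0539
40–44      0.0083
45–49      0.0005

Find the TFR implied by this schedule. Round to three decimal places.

5.148

Sum of ASFRs = 0.1516 + 0.3133 + 0.3098 + 0.1922 + 0.0539 + 0.0083 + 0.0005 = 1.0296
TFR = 5 × 1.0296 = 5.148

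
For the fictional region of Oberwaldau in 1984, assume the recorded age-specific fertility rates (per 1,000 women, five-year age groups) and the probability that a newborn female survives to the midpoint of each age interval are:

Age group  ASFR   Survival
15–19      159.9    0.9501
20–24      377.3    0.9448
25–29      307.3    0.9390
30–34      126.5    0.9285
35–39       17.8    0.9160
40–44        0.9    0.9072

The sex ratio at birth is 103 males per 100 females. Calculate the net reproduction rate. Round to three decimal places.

2.294

Proportion female at birth = 100 / (100 + 103) = 0.49261.
Survival-weighted fertility by age (5·fₓ·Sₓ):
  15–19: 5 × 159.9/1000 × 0.9501 = 0.75960
  20–24: 5 × 377.3/1000 × 0.9448 = 1.78237
  25–29: 5 × 307.3/1000 × 0.9390 = 1.44277
  30–34: 5 × 126.5/1000 × 0.9285 = 0.58728
  35–39: 5 × 17.8/1000 × 0.9160 = 0.08152
  40–44: 5 × 0.9/1000 × 0.9072 = 0.00408
Sum = 4.65762
NRR = 0.49261 × 4.65762 = 2.29439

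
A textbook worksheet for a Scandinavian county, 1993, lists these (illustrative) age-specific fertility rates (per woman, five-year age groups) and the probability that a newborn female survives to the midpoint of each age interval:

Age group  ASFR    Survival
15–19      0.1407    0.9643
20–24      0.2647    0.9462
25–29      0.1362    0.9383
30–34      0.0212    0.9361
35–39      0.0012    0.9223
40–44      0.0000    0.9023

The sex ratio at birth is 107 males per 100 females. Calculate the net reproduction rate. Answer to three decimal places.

Proportion female at birth = 100 / (100 + 107) = 0.48309.
Each age group contributes 5 × ASFR × survival:
  15–19: 5 × 0.1407 × 0.9643 = 0.67839
  20–24: 5 × 0.2647 × 0.9462 = 1.25230
  25–29: 5 × 0.1362 × 0.9383 = 0.63898
  30–34: 5 × 0.0212 × 0.9361 = 0.09923
  35–39: 5 × 0.0012 × 0.9223 = 0.00553
  40–44: 5 × 0.0000 × 0.9023 = 0.00000
Sum = 2.67443
NRR = 0.48309 × 2.67443 = 1.29199

1.292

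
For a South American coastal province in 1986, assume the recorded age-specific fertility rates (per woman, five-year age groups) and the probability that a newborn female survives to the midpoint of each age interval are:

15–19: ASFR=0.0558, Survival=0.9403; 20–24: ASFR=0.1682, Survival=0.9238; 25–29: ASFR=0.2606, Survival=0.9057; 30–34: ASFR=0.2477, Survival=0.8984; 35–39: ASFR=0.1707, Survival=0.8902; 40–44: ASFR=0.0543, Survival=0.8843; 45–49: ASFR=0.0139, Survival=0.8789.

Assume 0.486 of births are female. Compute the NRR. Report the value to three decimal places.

2.135

Proportion female at birth = 0.486.
Each age group contributes 5 × ASFR × survival:
  15–19: 5 × 0.0558 × 0.9403 = 0.26234
  20–24: 5 × 0.1682 × 0.9238 = 0.77692
  25–29: 5 × 0.2606 × 0.9057 = 1.18013
  30–34: 5 × 0.2477 × 0.8984 = 1.11267
  35–39: 5 × 0.1707 × 0.8902 = 0.75979
  40–44: 5 × 0.0543 × 0.8843 = 0.24009
  45–49: 5 × 0.0139 × 0.8789 = 0.06108
Sum = 4.39302
NRR = 0.486 × 4.39302 = 2.13501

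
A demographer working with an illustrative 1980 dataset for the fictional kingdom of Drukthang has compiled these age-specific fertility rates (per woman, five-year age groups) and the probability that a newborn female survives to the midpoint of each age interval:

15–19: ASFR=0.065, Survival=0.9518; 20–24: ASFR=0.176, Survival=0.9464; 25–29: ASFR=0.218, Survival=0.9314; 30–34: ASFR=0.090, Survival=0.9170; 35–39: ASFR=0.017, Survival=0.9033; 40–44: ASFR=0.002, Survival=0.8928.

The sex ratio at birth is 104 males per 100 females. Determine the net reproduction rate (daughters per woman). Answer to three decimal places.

Proportion female at birth = 100 / (100 + 104) = 0.49020.
Per-age-group product (5 × ASFR × survival probability):
  15–19: 5 × 0.065 × 0.9518 = 0.30934
  20–24: 5 × 0.176 × 0.9464 = 0.83283
  25–29: 5 × 0.218 × 0.9314 = 1.01523
  30–34: 5 × 0.090 × 0.9170 = 0.41265
  35–39: 5 × 0.017 × 0.9033 = 0.07678
  40–44: 5 × 0.002 × 0.8928 = 0.00893
Sum = 2.65576
NRR = 0.49020 × 2.65576 = 1.30185
An NRR exceeding 1 indicates intrinsic growth under these rates.

1.302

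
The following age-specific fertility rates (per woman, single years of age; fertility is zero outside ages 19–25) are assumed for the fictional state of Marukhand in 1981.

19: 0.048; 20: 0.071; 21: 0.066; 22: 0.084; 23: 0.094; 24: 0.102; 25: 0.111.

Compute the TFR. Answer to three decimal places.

Sum of ASFRs = 0.048 + 0.071 + 0.066 + 0.084 + 0.094 + 0.102 + 0.111 = 0.576
TFR = 0.576

0.576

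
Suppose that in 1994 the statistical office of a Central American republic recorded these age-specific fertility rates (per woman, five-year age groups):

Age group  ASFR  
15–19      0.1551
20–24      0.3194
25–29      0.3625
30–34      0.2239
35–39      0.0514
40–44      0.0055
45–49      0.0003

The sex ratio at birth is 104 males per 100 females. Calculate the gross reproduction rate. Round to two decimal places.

2.74

Proportion female at birth = 100 / (100 + 104) = 0.49020.
Sum of ASFRs = 0.1551 + 0.3194 + 0.3625 + 0.2239 + 0.0514 + 0.0055 + 0.0003 = 1.1181
TFR = 5 × 1.1181 = 5.5905
GRR = 0.49020 × 5.5905 = 2.74046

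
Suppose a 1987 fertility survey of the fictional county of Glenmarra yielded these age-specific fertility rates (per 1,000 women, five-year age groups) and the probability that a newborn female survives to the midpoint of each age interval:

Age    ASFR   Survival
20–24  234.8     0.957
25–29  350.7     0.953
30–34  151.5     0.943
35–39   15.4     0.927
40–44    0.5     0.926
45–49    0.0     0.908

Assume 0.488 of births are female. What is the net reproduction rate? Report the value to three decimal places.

1.748

Proportion female at birth = 0.488.
Survival-weighted fertility by age (5·fₓ·Sₓ):
  20–24: 5 × 234.8/1000 × 0.957 = 1.12352
  25–29: 5 × 350.7/1000 × 0.953 = 1.67109
  30–34: 5 × 151.5/1000 × 0.943 = 0.71432
  35–39: 5 × 15.4/1000 × 0.927 = 0.07138
  40–44: 5 × 0.5/1000 × 0.926 = 0.00232
  45–49: 5 × 0.0/1000 × 0.908 = 0.00000
Sum = 3.58263
NRR = 0.488 × 3.58263 = 1.74832
An NRR exceeding 1 indicates intrinsic growth under these rates.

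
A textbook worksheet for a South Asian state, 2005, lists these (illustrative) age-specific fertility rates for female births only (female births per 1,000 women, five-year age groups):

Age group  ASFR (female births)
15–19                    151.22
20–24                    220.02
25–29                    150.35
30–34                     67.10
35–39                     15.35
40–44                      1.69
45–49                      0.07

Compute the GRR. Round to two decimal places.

Sum of female ASFRs = 151.22 + 220.02 + 150.35 + 67.10 + 15.35 + 1.69 + 0.07 = 605.80
GRR = 5 × 605.80 / 1000 = 3.029

3.03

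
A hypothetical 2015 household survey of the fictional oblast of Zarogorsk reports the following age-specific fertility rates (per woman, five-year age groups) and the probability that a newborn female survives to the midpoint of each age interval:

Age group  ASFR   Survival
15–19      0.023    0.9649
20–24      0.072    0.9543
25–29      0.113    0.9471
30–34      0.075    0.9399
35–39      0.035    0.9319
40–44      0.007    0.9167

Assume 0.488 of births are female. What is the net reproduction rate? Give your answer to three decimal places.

Proportion female at birth = 0.488.
Each age group contributes 5 × ASFR × survival:
  15–19: 5 × 0.023 × 0.9649 = 0.11096
  20–24: 5 × 0.072 × 0.9543 = 0.34355
  25–29: 5 × 0.113 × 0.9471 = 0.53511
  30–34: 5 × 0.075 × 0.9399 = 0.35246
  35–39: 5 × 0.035 × 0.9319 = 0.16308
  40–44: 5 × 0.007 × 0.9167 = 0.03208
Sum = 1.53724
NRR = 0.488 × 1.53724 = 0.75017
An NRR under 1 implies long-run decline under these rates.

0.750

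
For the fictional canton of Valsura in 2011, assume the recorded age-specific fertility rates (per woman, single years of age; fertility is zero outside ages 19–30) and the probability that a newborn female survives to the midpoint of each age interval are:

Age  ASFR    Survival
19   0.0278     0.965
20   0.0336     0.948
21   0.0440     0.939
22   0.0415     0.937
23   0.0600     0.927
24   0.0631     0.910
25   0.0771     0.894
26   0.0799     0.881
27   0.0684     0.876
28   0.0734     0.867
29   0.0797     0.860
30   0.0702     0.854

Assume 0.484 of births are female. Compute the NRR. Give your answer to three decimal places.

0.311

Proportion female at birth = 0.484.
Per-age-group product (1 × ASFR × survival probability):
  19: 1 × 0.0278 × 0.965 = 0.02683
  20: 1 × 0.0336 × 0.948 = 0.03185
  21: 1 × 0.0440 × 0.939 = 0.04132
  22: 1 × 0.0415 × 0.937 = 0.03889
  23: 1 × 0.0600 × 0.927 = 0.05562
  24: 1 × 0.0631 × 0.910 = 0.05742
  25: 1 × 0.0771 × 0.894 = 0.06893
  26: 1 × 0.0799 × 0.881 = 0.07039
  27: 1 × 0.0684 × 0.876 = 0.05992
  28: 1 × 0.0734 × 0.867 = 0.06364
  29: 1 × 0.0797 × 0.860 = 0.06854
  30: 1 × 0.0702 × 0.854 = 0.05995
Sum = 0.64330
NRR = 0.484 × 0.64330 = 0.31136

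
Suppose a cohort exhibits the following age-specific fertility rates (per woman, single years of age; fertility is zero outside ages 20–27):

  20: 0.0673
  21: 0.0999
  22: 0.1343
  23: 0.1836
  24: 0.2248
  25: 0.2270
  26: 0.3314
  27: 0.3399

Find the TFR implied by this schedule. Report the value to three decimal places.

1.608

Sum of ASFRs = 0.0673 + 0.0999 + 0.1343 + 0.1836 + 0.2248 + 0.2270 + 0.3314 + 0.3399 = 1.6082
TFR = 1.6082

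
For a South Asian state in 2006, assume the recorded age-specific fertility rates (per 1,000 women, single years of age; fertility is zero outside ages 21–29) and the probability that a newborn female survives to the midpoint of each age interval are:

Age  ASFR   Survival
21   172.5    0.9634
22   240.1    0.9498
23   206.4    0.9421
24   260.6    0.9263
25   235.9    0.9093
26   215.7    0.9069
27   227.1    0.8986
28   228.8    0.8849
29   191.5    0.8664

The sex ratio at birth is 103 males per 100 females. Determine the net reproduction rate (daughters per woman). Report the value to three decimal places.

0.893

Proportion female at birth = 100 / (100 + 103) = 0.49261.
Survival-weighted fertility by age (1·fₓ·Sₓ):
  21: 1 × 172.5/1000 × 0.9634 = 0.16619
  22: 1 × 240.1/1000 × 0.9498 = 0.22805
  23: 1 × 206.4/1000 × 0.9421 = 0.19445
  24: 1 × 260.6/1000 × 0.9263 = 0.24139
  25: 1 × 235.9/1000 × 0.9093 = 0.21450
  26: 1 × 215.7/1000 × 0.9069 = 0.19562
  27: 1 × 227.1/1000 × 0.8986 = 0.20407
  28: 1 × 228.8/1000 × 0.8849 = 0.20247
  29: 1 × 191.5/1000 × 0.8664 = 0.16592
Sum = 1.81266
NRR = 0.49261 × 1.81266 = 0.89293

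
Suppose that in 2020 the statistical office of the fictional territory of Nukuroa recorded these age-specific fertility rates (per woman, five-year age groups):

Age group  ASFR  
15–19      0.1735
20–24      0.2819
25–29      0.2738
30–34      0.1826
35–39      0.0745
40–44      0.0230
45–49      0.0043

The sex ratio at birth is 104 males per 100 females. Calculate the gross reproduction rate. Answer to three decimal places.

Proportion female at birth = 100 / (100 + 104) = 0.49020.
Sum of ASFRs = 0.1735 + 0.2819 + 0.2738 + 0.1826 + 0.0745 + 0.0230 + 0.0043 = 1.0136
TFR = 5 × 1.0136 = 5.068
GRR = 0.49020 × 5.068 = 2.48433

2.484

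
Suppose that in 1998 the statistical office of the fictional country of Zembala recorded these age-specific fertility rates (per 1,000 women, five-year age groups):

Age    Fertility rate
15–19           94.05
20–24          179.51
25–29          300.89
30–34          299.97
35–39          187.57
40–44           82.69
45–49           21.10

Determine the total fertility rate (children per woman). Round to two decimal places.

Sum of ASFRs = 94.05 + 179.51 + 300.89 + 299.97 + 187.57 + 82.69 + 21.10 = 1165.78
TFR = 5 × 1165.78 / 1000 = 5.8289

5.83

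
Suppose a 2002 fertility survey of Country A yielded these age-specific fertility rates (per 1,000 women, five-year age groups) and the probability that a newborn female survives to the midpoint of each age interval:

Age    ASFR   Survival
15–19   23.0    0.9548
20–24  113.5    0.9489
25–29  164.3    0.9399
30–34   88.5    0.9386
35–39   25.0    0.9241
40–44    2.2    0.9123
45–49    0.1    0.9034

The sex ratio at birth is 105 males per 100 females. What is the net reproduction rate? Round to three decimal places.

Proportion female at birth = 100 / (100 + 105) = 0.48780.
Per-age-group product (5 × ASFR × survival probability):
  15–19: 5 × 23.0/1000 × 0.9548 = 0.10980
  20–24: 5 × 113.5/1000 × 0.9489 = 0.53850
  25–29: 5 × 164.3/1000 × 0.9399 = 0.77213
  30–34: 5 × 88.5/1000 × 0.9386 = 0.41533
  35–39: 5 × 25.0/1000 × 0.9241 = 0.11551
  40–44: 5 × 2.2/1000 × 0.9123 = 0.01004
  45–49: 5 × 0.1/1000 × 0.9034 = 0.00045
Sum = 1.96176
NRR = 0.48780 × 1.96176 = 0.95695
An NRR under 1 implies long-run decline under these rates.

0.957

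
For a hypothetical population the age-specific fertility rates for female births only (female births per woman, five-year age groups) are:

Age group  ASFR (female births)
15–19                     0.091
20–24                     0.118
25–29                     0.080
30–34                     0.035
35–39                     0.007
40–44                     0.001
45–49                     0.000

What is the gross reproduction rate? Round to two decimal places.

1.66

Sum of female ASFRs = 0.091 + 0.118 + 0.080 + 0.035 + 0.007 + 0.001 + 0.000 = 0.332
GRR = 5 × 0.332 = 1.66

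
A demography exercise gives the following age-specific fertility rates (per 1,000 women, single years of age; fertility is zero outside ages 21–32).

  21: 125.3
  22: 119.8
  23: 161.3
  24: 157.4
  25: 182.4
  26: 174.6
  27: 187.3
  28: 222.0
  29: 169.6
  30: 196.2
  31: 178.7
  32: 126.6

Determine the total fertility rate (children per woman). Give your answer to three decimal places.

2.001

Sum of ASFRs = 125.3 + 119.8 + 161.3 + 157.4 + 182.4 + 174.6 + 187.3 + 222.0 + 169.6 + 196.2 + 178.7 + 126.6 = 2001.2
TFR = 2001.2 / 1000 = 2.0012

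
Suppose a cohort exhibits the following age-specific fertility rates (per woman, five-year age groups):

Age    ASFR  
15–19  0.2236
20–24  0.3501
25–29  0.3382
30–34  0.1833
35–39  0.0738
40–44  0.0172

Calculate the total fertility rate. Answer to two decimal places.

Sum of ASFRs = 0.2236 + 0.3501 + 0.3382 + 0.1833 + 0.0738 + 0.0172 = 1.1862
TFR = 5 × 1.1862 = 5.931

5.93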